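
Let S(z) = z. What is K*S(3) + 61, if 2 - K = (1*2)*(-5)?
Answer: 97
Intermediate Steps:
K = 12 (K = 2 - 1*2*(-5) = 2 - 2*(-5) = 2 - 1*(-10) = 2 + 10 = 12)
K*S(3) + 61 = 12*3 + 61 = 36 + 61 = 97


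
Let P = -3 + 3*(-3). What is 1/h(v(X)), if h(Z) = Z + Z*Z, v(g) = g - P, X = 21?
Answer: 1/1122 ≈ 0.00089127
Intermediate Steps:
P = -12 (P = -3 - 9 = -12)
v(g) = 12 + g (v(g) = g - 1*(-12) = g + 12 = 12 + g)
h(Z) = Z + Z²
1/h(v(X)) = 1/((12 + 21)*(1 + (12 + 21))) = 1/(33*(1 + 33)) = 1/(33*34) = 1/1122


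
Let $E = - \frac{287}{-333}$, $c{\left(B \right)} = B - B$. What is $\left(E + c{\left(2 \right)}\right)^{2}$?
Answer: $\frac{82369}{110889} \approx 0.74281$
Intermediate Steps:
$c{\left(B \right)} = 0$
$E = \frac{287}{333}$ ($E = \left(-287\right) \left(- \frac{1}{333}\right) = \frac{287}{333} \approx 0.86186$)
$\left(E + c{\left(2 \right)}\right)^{2} = \left(\frac{287}{333} + 0\right)^{2} = \left(\frac{287}{333}\right)^{2} = \frac{82369}{110889}$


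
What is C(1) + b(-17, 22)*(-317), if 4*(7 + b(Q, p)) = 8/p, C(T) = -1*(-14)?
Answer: 24246/11 ≈ 2204.2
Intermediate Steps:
C(T) = 14
b(Q, p) = -7 + 2/p (b(Q, p) = -7 + (8/p)/4 = -7 + 2/p)
C(1) + b(-17, 22)*(-317) = 14 + (-7 + 2/22)*(-317) = 14 + (-7 + 2*(1/22))*(-317) = 14 + (-7 + 1/11)*(-317) = 14 - 76/11*(-317) = 14 + 24092/11 = 24246/11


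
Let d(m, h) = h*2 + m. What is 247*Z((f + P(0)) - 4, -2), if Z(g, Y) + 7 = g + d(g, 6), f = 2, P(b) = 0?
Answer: 247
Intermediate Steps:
d(m, h) = m + 2*h (d(m, h) = 2*h + m = m + 2*h)
Z(g, Y) = 5 + 2*g (Z(g, Y) = -7 + (g + (g + 2*6)) = -7 + (g + (g + 12)) = -7 + (g + (12 + g)) = -7 + (12 + 2*g) = 5 + 2*g)
247*Z((f + P(0)) - 4, -2) = 247*(5 + 2*((2 + 0) - 4)) = 247*(5 + 2*(2 - 4)) = 247*(5 + 2*(-2)) = 247*(5 - 4) = 247*1 = 247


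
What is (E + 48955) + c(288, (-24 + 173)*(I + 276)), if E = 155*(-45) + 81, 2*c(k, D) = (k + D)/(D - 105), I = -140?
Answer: 847917975/20159 ≈ 42062.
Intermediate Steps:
c(k, D) = (D + k)/(2*(-105 + D)) (c(k, D) = ((k + D)/(D - 105))/2 = ((D + k)/(-105 + D))/2 = (D + k)/(2*(-105 + D)))
E = -6894 (E = -6975 + 81 = -6894)
(E + 48955) + c(288, (-24 + 173)*(I + 276)) = (-6894 + 48955) + ((-24 + 173)*(-140 + 276) + 288)/(2*(-105 + (-24 + 173)*(-140 + 276))) = 42061 + (149*136 + 288)/(2*(-105 + 149*136)) = 42061 + (20264 + 288)/(2*(-105 + 20264)) = 42061 + (½)*20552/20159 = 42061 + (½)*(1/20159)*20552 = 42061 + 10276/20159 = 847917975/20159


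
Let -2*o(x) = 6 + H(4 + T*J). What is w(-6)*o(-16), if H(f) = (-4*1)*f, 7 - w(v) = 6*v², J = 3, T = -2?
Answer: 1463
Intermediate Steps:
w(v) = 7 - 6*v²
H(f) = -4*f
o(x) = -7 (o(x) = -(6 - 4*(4 - 2*3))/2 = -(6 - 4*(4 - 6))/2 = -(6 - 4*(-2))/2 = -(6 + 8)/2 = -½*14 = -7)
w(-6)*o(-16) = (7 - 6*(-6)²)*(-7) = (7 - 6*36)*(-7) = (7 - 216)*(-7) = -209*(-7) = 1463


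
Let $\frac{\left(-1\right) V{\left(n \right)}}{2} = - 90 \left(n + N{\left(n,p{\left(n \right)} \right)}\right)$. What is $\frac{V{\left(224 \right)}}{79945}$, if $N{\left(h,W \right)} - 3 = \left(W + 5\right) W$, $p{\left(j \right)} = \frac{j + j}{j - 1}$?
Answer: $\frac{431593452}{795116981} \approx 0.5428$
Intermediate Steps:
$p{\left(j \right)} = \frac{2 j}{-1 + j}$
$N{\left(h,W \right)} = 3 + W \left(5 + W\right)$ ($N{\left(h,W \right)} = 3 + \left(W + 5\right) W = 3 + \left(5 + W\right) W = 3 + W \left(5 + W\right)$)
$V{\left(n \right)} = 540 + 180 n + \frac{720 n^{2}}{\left(-1 + n\right)^{2}} + \frac{1800 n}{-1 + n}$ ($V{\left(n \right)} = - 2 \left(- 90 \left(n + \left(3 + \left(\frac{2 n}{-1 + n}\right)^{2} + 5 \frac{2 n}{-1 + n}\right)\right)\right) = - 2 \left(- 90 \left(n + \left(3 + \frac{4 n^{2}}{\left(-1 + n\right)^{2}} + \frac{10 n}{-1 + n}\right)\right)\right) = - 2 \left(- 90 \left(3 + n + \frac{4 n^{2}}{\left(-1 + n\right)^{2}} + \frac{10 n}{-1 + n}\right)\right) = - 2 \left(-270 - 90 n - \frac{900 n}{-1 + n} - \frac{360 n^{2}}{\left(-1 + n\right)^{2}}\right) = 540 + 180 n + \frac{720 n^{2}}{\left(-1 + n\right)^{2}} + \frac{1800 n}{-1 + n}$)
$\frac{V{\left(224 \right)}}{79945} = \frac{180 \frac{1}{1 + 224^{2} - 448} \left(3 + 224^{3} - 3360 + 15 \cdot 224^{2}\right)}{79945} = \frac{180 \left(3 + 11239424 - 3360 + 15 \cdot 50176\right)}{1 + 50176 - 448} \cdot \frac{1}{79945} = \frac{180 \left(3 + 11239424 - 3360 + 752640\right)}{49729} \cdot \frac{1}{79945} = 180 \cdot \frac{1}{49729} \cdot 11988707 \cdot \frac{1}{79945} = \frac{2157967260}{49729} \cdot \frac{1}{79945} = \frac{431593452}{795116981}$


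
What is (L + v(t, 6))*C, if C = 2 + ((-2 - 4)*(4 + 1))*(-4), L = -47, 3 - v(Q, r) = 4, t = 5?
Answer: -5856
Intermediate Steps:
v(Q, r) = -1 (v(Q, r) = 3 - 1*4 = 3 - 4 = -1)
C = 122 (C = 2 - 6*5*(-4) = 2 - 30*(-4) = 2 + 120 = 122)
(L + v(t, 6))*C = (-47 - 1)*122 = -48*122 = -5856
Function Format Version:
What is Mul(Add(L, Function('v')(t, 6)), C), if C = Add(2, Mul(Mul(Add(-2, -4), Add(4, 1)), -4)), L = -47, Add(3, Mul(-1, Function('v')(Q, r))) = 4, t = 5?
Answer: -5856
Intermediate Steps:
Function('v')(Q, r) = -1 (Function('v')(Q, r) = Add(3, Mul(-1, 4)) = Add(3, -4) = -1)
C = 122 (C = Add(2, Mul(Mul(-6, 5), -4)) = Add(2, Mul(-30, -4)) = Add(2, 120) = 122)
Mul(Add(L, Function('v')(t, 6)), C) = Mul(Add(-47, -1), 122) = Mul(-48, 122) = -5856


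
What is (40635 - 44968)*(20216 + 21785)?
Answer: -181990333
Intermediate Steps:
(40635 - 44968)*(20216 + 21785) = -4333*42001 = -181990333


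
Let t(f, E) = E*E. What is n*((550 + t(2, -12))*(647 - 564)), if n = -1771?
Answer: -102013142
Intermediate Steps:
t(f, E) = E²
n*((550 + t(2, -12))*(647 - 564)) = -1771*(550 + (-12)²)*(647 - 564) = -1771*(550 + 144)*83 = -1229074*83 = -1771*57602 = -102013142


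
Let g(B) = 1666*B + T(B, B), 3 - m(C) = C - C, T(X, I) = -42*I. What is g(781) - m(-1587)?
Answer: 1268341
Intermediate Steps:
m(C) = 3 (m(C) = 3 - (C - C) = 3 - 1*0 = 3 + 0 = 3)
g(B) = 1624*B (g(B) = 1666*B - 42*B = 1624*B)
g(781) - m(-1587) = 1624*781 - 1*3 = 1268344 - 3 = 1268341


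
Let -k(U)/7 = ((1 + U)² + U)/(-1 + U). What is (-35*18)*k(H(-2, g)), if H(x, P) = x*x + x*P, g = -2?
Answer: 56070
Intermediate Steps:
H(x, P) = x² + P*x
k(U) = -7*(U + (1 + U)²)/(-1 + U) (k(U) = -7*((1 + U)² + U)/(-1 + U) = -7*(U + (1 + U)²)/(-1 + U))
(-35*18)*k(H(-2, g)) = (-35*18)*(7*(-(-2)*(-2 - 2) - (1 - 2*(-2 - 2))²)/(-1 - 2*(-2 - 2))) = -4410*(-(-2)*(-4) - (1 - 2*(-4))²)/(-1 - 2*(-4)) = -4410*(-1*8 - (1 + 8)²)/(-1 + 8) = -4410*(-8 - 1*9²)/7 = -4410*(-8 - 1*81)/7 = -4410*(-8 - 81)/7 = -4410*(-89)/7 = -630*(-89) = 56070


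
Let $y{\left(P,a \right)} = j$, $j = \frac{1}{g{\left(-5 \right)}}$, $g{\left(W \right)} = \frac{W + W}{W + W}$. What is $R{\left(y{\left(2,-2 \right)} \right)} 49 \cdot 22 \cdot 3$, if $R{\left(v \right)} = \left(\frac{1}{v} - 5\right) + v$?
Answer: $-9702$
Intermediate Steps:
$g{\left(W \right)} = 1$ ($g{\left(W \right)} = \frac{2 W}{2 W} = 2 W \frac{1}{2 W} = 1$)
$j = 1$ ($j = 1^{-1} = 1$)
$y{\left(P,a \right)} = 1$
$R{\left(v \right)} = -5 + v + \frac{1}{v}$ ($R{\left(v \right)} = \left(-5 + \frac{1}{v}\right) + v = -5 + v + \frac{1}{v}$)
$R{\left(y{\left(2,-2 \right)} \right)} 49 \cdot 22 \cdot 3 = \left(-5 + 1 + 1^{-1}\right) 49 \cdot 22 \cdot 3 = \left(-5 + 1 + 1\right) 1078 \cdot 3 = \left(-3\right) 3234 = -9702$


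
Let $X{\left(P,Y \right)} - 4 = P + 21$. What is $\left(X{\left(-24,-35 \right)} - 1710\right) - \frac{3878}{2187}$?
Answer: $- \frac{3741461}{2187} \approx -1710.8$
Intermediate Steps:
$X{\left(P,Y \right)} = 25 + P$ ($X{\left(P,Y \right)} = 4 + \left(P + 21\right) = 4 + \left(21 + P\right) = 25 + P$)
$\left(X{\left(-24,-35 \right)} - 1710\right) - \frac{3878}{2187} = \left(\left(25 - 24\right) - 1710\right) - \frac{3878}{2187} = \left(1 - 1710\right) - \frac{3878}{2187} = -1709 - \frac{3878}{2187} = - \frac{3741461}{2187}$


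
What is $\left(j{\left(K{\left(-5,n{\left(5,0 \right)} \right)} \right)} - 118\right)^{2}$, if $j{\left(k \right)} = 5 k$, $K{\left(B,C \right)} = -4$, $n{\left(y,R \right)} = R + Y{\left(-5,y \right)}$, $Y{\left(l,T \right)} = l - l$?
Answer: $19044$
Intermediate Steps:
$Y{\left(l,T \right)} = 0$
$n{\left(y,R \right)} = R$ ($n{\left(y,R \right)} = R + 0 = R$)
$\left(j{\left(K{\left(-5,n{\left(5,0 \right)} \right)} \right)} - 118\right)^{2} = \left(5 \left(-4\right) - 118\right)^{2} = \left(-20 - 118\right)^{2} = \left(-138\right)^{2} = 19044$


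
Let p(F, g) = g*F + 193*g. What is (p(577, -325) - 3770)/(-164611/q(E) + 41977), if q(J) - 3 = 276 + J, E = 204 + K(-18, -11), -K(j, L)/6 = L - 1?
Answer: -35245275/5783156 ≈ -6.0945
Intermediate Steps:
K(j, L) = 6 - 6*L (K(j, L) = -6*(L - 1) = -6*(-1 + L) = 6 - 6*L)
p(F, g) = 193*g + F*g (p(F, g) = F*g + 193*g = 193*g + F*g)
E = 276 (E = 204 + (6 - 6*(-11)) = 204 + (6 + 66) = 204 + 72 = 276)
q(J) = 279 + J (q(J) = 3 + (276 + J) = 279 + J)
(p(577, -325) - 3770)/(-164611/q(E) + 41977) = (-325*(193 + 577) - 3770)/(-164611/(279 + 276) + 41977) = (-325*770 - 3770)/(-164611/555 + 41977) = (-250250 - 3770)/(-164611*1/555 + 41977) = -254020/(-164611/555 + 41977) = -254020/23132624/555 = -254020*555/23132624 = -35245275/5783156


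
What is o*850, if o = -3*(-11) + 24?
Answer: 48450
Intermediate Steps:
o = 57 (o = 33 + 24 = 57)
o*850 = 57*850 = 48450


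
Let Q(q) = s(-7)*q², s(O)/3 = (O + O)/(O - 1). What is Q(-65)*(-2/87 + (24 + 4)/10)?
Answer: 1786330/29 ≈ 61598.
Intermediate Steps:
s(O) = 6*O/(-1 + O) (s(O) = 3*((O + O)/(O - 1)) = 3*((2*O)/(-1 + O)) = 3*(2*O/(-1 + O)) = 6*O/(-1 + O))
Q(q) = 21*q²/4 (Q(q) = (6*(-7)/(-1 - 7))*q² = (6*(-7)/(-8))*q² = (6*(-7)*(-⅛))*q² = 21*q²/4)
Q(-65)*(-2/87 + (24 + 4)/10) = ((21/4)*(-65)²)*(-2/87 + (24 + 4)/10) = ((21/4)*4225)*(-2*1/87 + 28*(⅒)) = 88725*(-2/87 + 14/5)/4 = (88725/4)*(1208/435) = 1786330/29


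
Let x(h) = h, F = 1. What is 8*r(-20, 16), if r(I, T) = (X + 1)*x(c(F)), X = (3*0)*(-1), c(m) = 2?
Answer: 16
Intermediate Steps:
X = 0 (X = 0*(-1) = 0)
r(I, T) = 2 (r(I, T) = (0 + 1)*2 = 1*2 = 2)
8*r(-20, 16) = 8*2 = 16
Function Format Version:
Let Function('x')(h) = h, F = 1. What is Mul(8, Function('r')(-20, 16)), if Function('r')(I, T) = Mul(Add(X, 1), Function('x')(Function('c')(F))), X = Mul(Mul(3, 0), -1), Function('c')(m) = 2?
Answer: 16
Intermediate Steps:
X = 0 (X = Mul(0, -1) = 0)
Function('r')(I, T) = 2 (Function('r')(I, T) = Mul(Add(0, 1), 2) = Mul(1, 2) = 2)
Mul(8, Function('r')(-20, 16)) = Mul(8, 2) = 16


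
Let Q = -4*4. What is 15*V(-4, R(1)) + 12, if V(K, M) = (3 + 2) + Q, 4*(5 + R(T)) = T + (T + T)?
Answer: -153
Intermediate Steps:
Q = -16
R(T) = -5 + 3*T/4 (R(T) = -5 + (T + (T + T))/4 = -5 + (T + 2*T)/4 = -5 + (3*T)/4 = -5 + 3*T/4)
V(K, M) = -11 (V(K, M) = (3 + 2) - 16 = 5 - 16 = -11)
15*V(-4, R(1)) + 12 = 15*(-11) + 12 = -165 + 12 = -153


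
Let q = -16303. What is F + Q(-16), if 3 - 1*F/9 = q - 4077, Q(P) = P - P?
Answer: 183447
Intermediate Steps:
Q(P) = 0
F = 183447 (F = 27 - 9*(-16303 - 4077) = 27 - 9*(-20380) = 27 + 183420 = 183447)
F + Q(-16) = 183447 + 0 = 183447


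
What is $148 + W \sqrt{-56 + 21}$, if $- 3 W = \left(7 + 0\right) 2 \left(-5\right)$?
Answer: $148 + \frac{70 i \sqrt{35}}{3} \approx 148.0 + 138.04 i$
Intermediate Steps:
$W = \frac{70}{3}$ ($W = - \frac{\left(7 + 0\right) 2 \left(-5\right)}{3} = - \frac{7 \left(-10\right)}{3} = \left(- \frac{1}{3}\right) \left(-70\right) = \frac{70}{3} \approx 23.333$)
$148 + W \sqrt{-56 + 21} = 148 + \frac{70 \sqrt{-56 + 21}}{3} = 148 + \frac{70 \sqrt{-35}}{3} = 148 + \frac{70 i \sqrt{35}}{3}$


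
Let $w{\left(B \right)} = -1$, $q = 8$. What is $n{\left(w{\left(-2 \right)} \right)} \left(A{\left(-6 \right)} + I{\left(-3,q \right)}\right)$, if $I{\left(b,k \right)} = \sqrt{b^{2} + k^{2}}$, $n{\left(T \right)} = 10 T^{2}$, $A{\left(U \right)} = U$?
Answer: $-60 + 10 \sqrt{73} \approx 25.44$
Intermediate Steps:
$n{\left(w{\left(-2 \right)} \right)} \left(A{\left(-6 \right)} + I{\left(-3,q \right)}\right) = 10 \left(-1\right)^{2} \left(-6 + \sqrt{\left(-3\right)^{2} + 8^{2}}\right) = 10 \cdot 1 \left(-6 + \sqrt{9 + 64}\right) = 10 \left(-6 + \sqrt{73}\right) = -60 + 10 \sqrt{73}$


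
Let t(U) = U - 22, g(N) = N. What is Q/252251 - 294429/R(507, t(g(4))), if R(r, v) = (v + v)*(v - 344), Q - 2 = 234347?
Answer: -23738657837/1095778344 ≈ -21.664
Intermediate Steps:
Q = 234349 (Q = 2 + 234347 = 234349)
t(U) = -22 + U
R(r, v) = 2*v*(-344 + v) (R(r, v) = (2*v)*(-344 + v) = 2*v*(-344 + v))
Q/252251 - 294429/R(507, t(g(4))) = 234349/252251 - 294429*1/(2*(-344 + (-22 + 4))*(-22 + 4)) = 234349*(1/252251) - 294429*(-1/(36*(-344 - 18))) = 234349/252251 - 294429/(2*(-18)*(-362)) = 234349/252251 - 294429/13032 = 234349/252251 - 294429*1/13032 = 234349/252251 - 98143/4344 = -23738657837/1095778344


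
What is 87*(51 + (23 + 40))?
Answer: 9918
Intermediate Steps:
87*(51 + (23 + 40)) = 87*(51 + 63) = 87*114 = 9918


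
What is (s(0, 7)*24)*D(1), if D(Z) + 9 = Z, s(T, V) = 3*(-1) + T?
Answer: 576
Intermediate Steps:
s(T, V) = -3 + T
D(Z) = -9 + Z
(s(0, 7)*24)*D(1) = ((-3 + 0)*24)*(-9 + 1) = -3*24*(-8) = -72*(-8) = 576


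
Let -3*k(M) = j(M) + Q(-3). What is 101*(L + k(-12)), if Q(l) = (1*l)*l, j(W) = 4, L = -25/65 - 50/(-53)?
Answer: -788002/2067 ≈ -381.23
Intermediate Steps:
L = 385/689 (L = -25*1/65 - 50*(-1/53) = -5/13 + 50/53 = 385/689 ≈ 0.55878)
Q(l) = l² (Q(l) = l*l = l²)
k(M) = -13/3 (k(M) = -(4 + (-3)²)/3 = -(4 + 9)/3 = -⅓*13 = -13/3)
101*(L + k(-12)) = 101*(385/689 - 13/3) = 101*(-7802/2067) = -788002/2067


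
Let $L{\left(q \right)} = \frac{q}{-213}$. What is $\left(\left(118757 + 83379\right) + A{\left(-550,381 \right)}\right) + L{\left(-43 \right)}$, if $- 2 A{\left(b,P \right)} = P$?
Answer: $\frac{86028869}{426} \approx 2.0195 \cdot 10^{5}$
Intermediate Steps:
$A{\left(b,P \right)} = - \frac{P}{2}$
$L{\left(q \right)} = - \frac{q}{213}$ ($L{\left(q \right)} = q \left(- \frac{1}{213}\right) = - \frac{q}{213}$)
$\left(\left(118757 + 83379\right) + A{\left(-550,381 \right)}\right) + L{\left(-43 \right)} = \left(\left(118757 + 83379\right) - \frac{381}{2}\right) - - \frac{43}{213} = \left(202136 - \frac{381}{2}\right) + \frac{43}{213} = \frac{403891}{2} + \frac{43}{213} = \frac{86028869}{426}$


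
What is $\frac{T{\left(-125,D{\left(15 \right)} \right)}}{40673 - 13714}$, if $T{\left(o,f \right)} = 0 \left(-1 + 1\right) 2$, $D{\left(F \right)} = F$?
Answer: $0$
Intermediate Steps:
$T{\left(o,f \right)} = 0$ ($T{\left(o,f \right)} = 0 \cdot 0 \cdot 2 = 0 \cdot 2 = 0$)
$\frac{T{\left(-125,D{\left(15 \right)} \right)}}{40673 - 13714} = \frac{0}{40673 - 13714} = \frac{0}{26959} = 0 \cdot \frac{1}{26959} = 0$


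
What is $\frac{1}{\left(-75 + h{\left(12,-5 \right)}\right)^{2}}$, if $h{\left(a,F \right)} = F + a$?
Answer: $\frac{1}{4624} \approx 0.00021626$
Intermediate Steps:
$\frac{1}{\left(-75 + h{\left(12,-5 \right)}\right)^{2}} = \frac{1}{\left(-75 + \left(-5 + 12\right)\right)^{2}} = \frac{1}{\left(-75 + 7\right)^{2}} = \frac{1}{\left(-68\right)^{2}} = \frac{1}{4624}$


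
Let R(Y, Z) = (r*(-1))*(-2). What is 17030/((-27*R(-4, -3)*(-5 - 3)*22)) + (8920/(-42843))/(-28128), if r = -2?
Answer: -35629301135/39767900832 ≈ -0.89593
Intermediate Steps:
R(Y, Z) = -4 (R(Y, Z) = -2*(-1)*(-2) = 2*(-2) = -4)
17030/((-27*R(-4, -3)*(-5 - 3)*22)) + (8920/(-42843))/(-28128) = 17030/((-(-108)*(-5 - 3)*22)) + (8920/(-42843))/(-28128) = 17030/((-(-108)*(-8)*22)) + (8920*(-1/42843))*(-1/28128) = 17030/((-27*32*22)) - 8920/42843*(-1/28128) = 17030/((-864*22)) + 1115/150635988 = 17030/(-19008) + 1115/150635988 = 17030*(-1/19008) + 1115/150635988 = -8515/9504 + 1115/150635988 = -35629301135/39767900832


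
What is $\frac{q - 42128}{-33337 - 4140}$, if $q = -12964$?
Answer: $\frac{55092}{37477} \approx 1.47$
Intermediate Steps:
$\frac{q - 42128}{-33337 - 4140} = \frac{-12964 - 42128}{-33337 - 4140} = - \frac{55092}{-37477} = \left(-55092\right) \left(- \frac{1}{37477}\right) = \frac{55092}{37477}$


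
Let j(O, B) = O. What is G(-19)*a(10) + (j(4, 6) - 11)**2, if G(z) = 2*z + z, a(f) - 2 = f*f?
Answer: -5765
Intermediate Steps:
a(f) = 2 + f**2 (a(f) = 2 + f*f = 2 + f**2)
G(z) = 3*z
G(-19)*a(10) + (j(4, 6) - 11)**2 = (3*(-19))*(2 + 10**2) + (4 - 11)**2 = -57*(2 + 100) + (-7)**2 = -57*102 + 49 = -5814 + 49 = -5765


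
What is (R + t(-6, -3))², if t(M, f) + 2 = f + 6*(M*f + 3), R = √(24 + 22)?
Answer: (121 + √46)² ≈ 16328.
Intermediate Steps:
R = √46 ≈ 6.7823
t(M, f) = 16 + f + 6*M*f (t(M, f) = -2 + (f + 6*(M*f + 3)) = -2 + (f + 6*(3 + M*f)) = -2 + (f + (18 + 6*M*f)) = -2 + (18 + f + 6*M*f) = 16 + f + 6*M*f)
(R + t(-6, -3))² = (√46 + (16 - 3 + 6*(-6)*(-3)))² = (√46 + (16 - 3 + 108))² = (√46 + 121)² = (121 + √46)²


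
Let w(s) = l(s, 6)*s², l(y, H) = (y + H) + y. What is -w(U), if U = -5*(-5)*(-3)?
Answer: 810000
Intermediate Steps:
l(y, H) = H + 2*y (l(y, H) = (H + y) + y = H + 2*y)
U = -75 (U = 25*(-3) = -75)
w(s) = s²*(6 + 2*s) (w(s) = (6 + 2*s)*s² = s²*(6 + 2*s))
-w(U) = -2*(-75)²*(3 - 75) = -2*5625*(-72) = -1*(-810000) = 810000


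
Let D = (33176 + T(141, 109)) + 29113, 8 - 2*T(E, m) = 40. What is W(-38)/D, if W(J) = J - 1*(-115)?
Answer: 77/62273 ≈ 0.0012365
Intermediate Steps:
W(J) = 115 + J (W(J) = J + 115 = 115 + J)
T(E, m) = -16 (T(E, m) = 4 - 1/2*40 = 4 - 20 = -16)
D = 62273 (D = (33176 - 16) + 29113 = 33160 + 29113 = 62273)
W(-38)/D = (115 - 38)/62273 = 77*(1/62273) = 77/62273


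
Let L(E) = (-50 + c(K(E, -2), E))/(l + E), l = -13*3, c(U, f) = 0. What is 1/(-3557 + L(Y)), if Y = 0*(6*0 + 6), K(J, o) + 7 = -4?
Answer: -39/138673 ≈ -0.00028124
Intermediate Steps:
K(J, o) = -11 (K(J, o) = -7 - 4 = -11)
Y = 0 (Y = 0*(0 + 6) = 0*6 = 0)
l = -39
L(E) = -50/(-39 + E) (L(E) = (-50 + 0)/(-39 + E) = -50/(-39 + E))
1/(-3557 + L(Y)) = 1/(-3557 - 50/(-39 + 0)) = 1/(-3557 - 50/(-39)) = 1/(-3557 - 50*(-1/39)) = 1/(-3557 + 50/39) = 1/(-138673/39) = -39/138673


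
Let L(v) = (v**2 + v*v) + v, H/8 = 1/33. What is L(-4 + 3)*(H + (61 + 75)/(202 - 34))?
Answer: 81/77 ≈ 1.0519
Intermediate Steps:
H = 8/33 ≈ 0.24242
L(v) = v + 2*v**2 (L(v) = (v**2 + v**2) + v = 2*v**2 + v = v + 2*v**2)
L(-4 + 3)*(H + (61 + 75)/(202 - 34)) = ((-4 + 3)*(1 + 2*(-4 + 3)))*(8/33 + (61 + 75)/(202 - 34)) = (-(1 + 2*(-1)))*(8/33 + 136/168) = (-(1 - 2))*(8/33 + 136*(1/168)) = (-1*(-1))*(8/33 + 17/21) = 1*(81/77) = 81/77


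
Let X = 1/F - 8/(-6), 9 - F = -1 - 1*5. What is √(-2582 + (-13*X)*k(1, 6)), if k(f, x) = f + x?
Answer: I*√67735/5 ≈ 52.052*I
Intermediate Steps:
F = 15 (F = 9 - (-1 - 1*5) = 9 - (-1 - 5) = 9 - 1*(-6) = 9 + 6 = 15)
X = 7/5 (X = 1/15 - 8/(-6) = 1*(1/15) - 8*(-⅙) = 1/15 + 4/3 = 7/5 ≈ 1.4000)
√(-2582 + (-13*X)*k(1, 6)) = √(-2582 + (-13*7/5)*(1 + 6)) = √(-2582 - 91/5*7) = √(-2582 - 637/5) = √(-13547/5) = I*√67735/5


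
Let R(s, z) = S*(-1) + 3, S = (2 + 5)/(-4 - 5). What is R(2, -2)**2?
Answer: 1156/81 ≈ 14.272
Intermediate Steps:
S = -7/9 (S = 7/(-9) = 7*(-1/9) = -7/9 ≈ -0.77778)
R(s, z) = 34/9 (R(s, z) = -7/9*(-1) + 3 = 7/9 + 3 = 34/9)
R(2, -2)**2 = (34/9)**2 = 1156/81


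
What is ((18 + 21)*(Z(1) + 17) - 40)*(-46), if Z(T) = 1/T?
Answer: -30452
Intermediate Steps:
((18 + 21)*(Z(1) + 17) - 40)*(-46) = ((18 + 21)*(1/1 + 17) - 40)*(-46) = (39*(1 + 17) - 40)*(-46) = (39*18 - 40)*(-46) = (702 - 40)*(-46) = 662*(-46) = -30452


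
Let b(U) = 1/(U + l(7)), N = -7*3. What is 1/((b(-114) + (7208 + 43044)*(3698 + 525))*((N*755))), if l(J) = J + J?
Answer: -20/67293121548429 ≈ -2.9721e-13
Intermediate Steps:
l(J) = 2*J
N = -21
b(U) = 1/(14 + U) (b(U) = 1/(U + 2*7) = 1/(U + 14) = 1/(14 + U))
1/((b(-114) + (7208 + 43044)*(3698 + 525))*((N*755))) = 1/((1/(14 - 114) + (7208 + 43044)*(3698 + 525))*((-21*755))) = 1/((1/(-100) + 50252*4223)*(-15855)) = -1/15855/(-1/100 + 212214196) = -1/15855/(21221419599/100) = (100/21221419599)*(-1/15855) = -20/67293121548429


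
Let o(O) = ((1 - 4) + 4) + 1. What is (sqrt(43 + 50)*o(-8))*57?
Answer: 114*sqrt(93) ≈ 1099.4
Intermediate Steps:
o(O) = 2 (o(O) = (-3 + 4) + 1 = 1 + 1 = 2)
(sqrt(43 + 50)*o(-8))*57 = (sqrt(43 + 50)*2)*57 = (sqrt(93)*2)*57 = (2*sqrt(93))*57 = 114*sqrt(93)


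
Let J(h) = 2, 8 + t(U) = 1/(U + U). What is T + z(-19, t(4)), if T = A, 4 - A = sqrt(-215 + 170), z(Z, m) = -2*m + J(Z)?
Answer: 87/4 - 3*I*sqrt(5) ≈ 21.75 - 6.7082*I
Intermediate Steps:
t(U) = -8 + 1/(2*U) (t(U) = -8 + 1/(U + U) = -8 + 1/(2*U))
z(Z, m) = 2 - 2*m (z(Z, m) = -2*m + 2 = 2 - 2*m)
A = 4 - 3*I*sqrt(5) (A = 4 - sqrt(-215 + 170) = 4 - sqrt(-45) = 4 - 3*I*sqrt(5) ≈ 4.0 - 6.7082*I)
T = 4 - 3*I*sqrt(5) ≈ 4.0 - 6.7082*I
T + z(-19, t(4)) = (4 - 3*I*sqrt(5)) + (2 - 2*(-8 + (1/2)/4)) = (4 - 3*I*sqrt(5)) + (2 - 2*(-8 + (1/2)*(1/4))) = (4 - 3*I*sqrt(5)) + (2 - 2*(-8 + 1/8)) = (4 - 3*I*sqrt(5)) + (2 - 2*(-63/8)) = (4 - 3*I*sqrt(5)) + (2 + 63/4) = (4 - 3*I*sqrt(5)) + 71/4 = 87/4 - 3*I*sqrt(5)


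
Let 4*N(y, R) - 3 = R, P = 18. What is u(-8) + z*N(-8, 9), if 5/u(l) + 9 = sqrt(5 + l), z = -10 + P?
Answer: 657/28 - 5*I*sqrt(3)/84 ≈ 23.464 - 0.1031*I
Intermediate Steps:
N(y, R) = 3/4 + R/4
z = 8 (z = -10 + 18 = 8)
u(l) = 5/(-9 + sqrt(5 + l))
u(-8) + z*N(-8, 9) = 5/(-9 + sqrt(5 - 8)) + 8*(3/4 + (1/4)*9) = 5/(-9 + sqrt(-3)) + 8*(3/4 + 9/4) = 5/(-9 + I*sqrt(3)) + 8*3 = 5/(-9 + I*sqrt(3)) + 24 = 24 + 5/(-9 + I*sqrt(3))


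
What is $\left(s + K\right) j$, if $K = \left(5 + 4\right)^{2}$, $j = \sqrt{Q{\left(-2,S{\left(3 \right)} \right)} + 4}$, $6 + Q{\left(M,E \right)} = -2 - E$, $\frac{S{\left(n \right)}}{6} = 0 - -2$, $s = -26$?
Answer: $220 i \approx 220.0 i$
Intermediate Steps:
$S{\left(n \right)} = 12$ ($S{\left(n \right)} = 6 \left(0 - -2\right) = 6 \left(0 + 2\right) = 6 \cdot 2 = 12$)
$Q{\left(M,E \right)} = -8 - E$ ($Q{\left(M,E \right)} = -6 - \left(2 + E\right) = -8 - E$)
$j = 4 i$ ($j = \sqrt{\left(-8 - 12\right) + 4} = \sqrt{-20 + 4} = \sqrt{-16} = 4 i \approx 4.0 i$)
$K = 81$ ($K = 9^{2} = 81$)
$\left(s + K\right) j = \left(-26 + 81\right) 4 i = 55 \cdot 4 i = 220 i$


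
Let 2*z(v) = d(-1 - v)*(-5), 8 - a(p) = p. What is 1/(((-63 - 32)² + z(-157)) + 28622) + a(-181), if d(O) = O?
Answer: 7041574/37257 ≈ 189.00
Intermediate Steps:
a(p) = 8 - p
z(v) = 5/2 + 5*v/2 (z(v) = ((-1 - v)*(-5))/2 = (5 + 5*v)/2 = 5/2 + 5*v/2)
1/(((-63 - 32)² + z(-157)) + 28622) + a(-181) = 1/(((-63 - 32)² + (5/2 + (5/2)*(-157))) + 28622) + (8 - 1*(-181)) = 1/(((-95)² + (5/2 - 785/2)) + 28622) + (8 + 181) = 1/((9025 - 390) + 28622) + 189 = 1/(8635 + 28622) + 189 = 1/37257 + 189 = 7041574/37257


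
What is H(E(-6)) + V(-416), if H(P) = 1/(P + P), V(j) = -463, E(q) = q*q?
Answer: -33335/72 ≈ -462.99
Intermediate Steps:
E(q) = q²
H(P) = 1/(2*P)
H(E(-6)) + V(-416) = 1/(2*((-6)²)) - 463 = (½)/36 - 463 = (½)*(1/36) - 463 = 1/72 - 463 = -33335/72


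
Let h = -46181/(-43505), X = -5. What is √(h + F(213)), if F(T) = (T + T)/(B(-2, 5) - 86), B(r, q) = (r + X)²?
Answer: I*√27082037433605/1609685 ≈ 3.233*I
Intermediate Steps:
B(r, q) = (-5 + r)² (B(r, q) = (r - 5)² = (-5 + r)²)
F(T) = -2*T/37 (F(T) = (T + T)/((-5 - 2)² - 86) = (2*T)/((-7)² - 86) = (2*T)/(49 - 86) = (2*T)/(-37) = (2*T)*(-1/37) = -2*T/37)
h = 46181/43505 (h = -46181*(-1/43505) = 46181/43505 ≈ 1.0615)
√(h + F(213)) = √(46181/43505 - 2/37*213) = √(46181/43505 - 426/37) = √(-16824433/1609685) = I*√27082037433605/1609685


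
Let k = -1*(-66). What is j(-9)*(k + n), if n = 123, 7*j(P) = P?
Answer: -243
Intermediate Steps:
k = 66
j(P) = P/7
j(-9)*(k + n) = ((⅐)*(-9))*(66 + 123) = -9/7*189 = -243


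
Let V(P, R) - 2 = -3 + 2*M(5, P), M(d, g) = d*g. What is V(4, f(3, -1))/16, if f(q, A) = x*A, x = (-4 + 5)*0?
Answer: 39/16 ≈ 2.4375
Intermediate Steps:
x = 0 (x = 1*0 = 0)
f(q, A) = 0 (f(q, A) = 0*A = 0)
V(P, R) = -1 + 10*P (V(P, R) = 2 + (-3 + 2*(5*P)) = 2 + (-3 + 10*P) = -1 + 10*P)
V(4, f(3, -1))/16 = (-1 + 10*4)/16 = (-1 + 40)*(1/16) = 39*(1/16) = 39/16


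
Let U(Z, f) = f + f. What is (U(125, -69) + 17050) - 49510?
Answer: -32598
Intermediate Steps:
U(Z, f) = 2*f
(U(125, -69) + 17050) - 49510 = (2*(-69) + 17050) - 49510 = (-138 + 17050) - 49510 = 16912 - 49510 = -32598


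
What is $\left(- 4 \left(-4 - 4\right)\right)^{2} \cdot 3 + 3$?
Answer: $3075$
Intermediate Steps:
$\left(- 4 \left(-4 - 4\right)\right)^{2} \cdot 3 + 3 = \left(\left(-4\right) \left(-8\right)\right)^{2} \cdot 3 + 3 = 32^{2} \cdot 3 + 3 = 1024 \cdot 3 + 3 = 3072 + 3 = 3075$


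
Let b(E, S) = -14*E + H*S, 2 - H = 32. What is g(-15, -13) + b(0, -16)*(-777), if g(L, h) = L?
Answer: -372975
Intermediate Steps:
H = -30 (H = 2 - 1*32 = 2 - 32 = -30)
b(E, S) = -30*S - 14*E (b(E, S) = -14*E - 30*S = -30*S - 14*E)
g(-15, -13) + b(0, -16)*(-777) = -15 + (-30*(-16) - 14*0)*(-777) = -15 + (480 + 0)*(-777) = -15 + 480*(-777) = -15 - 372960 = -372975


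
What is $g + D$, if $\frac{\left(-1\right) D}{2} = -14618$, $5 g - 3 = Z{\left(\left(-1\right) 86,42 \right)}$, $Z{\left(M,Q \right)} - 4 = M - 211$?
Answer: $29178$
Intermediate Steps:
$Z{\left(M,Q \right)} = -207 + M$ ($Z{\left(M,Q \right)} = 4 + \left(M - 211\right) = 4 + \left(-211 + M\right) = -207 + M$)
$g = -58$ ($g = \frac{3}{5} + \frac{-207 - 86}{5} = \frac{3}{5} + \frac{1}{5} \left(-293\right) = \frac{3}{5} - \frac{293}{5} = -58$)
$D = 29236$ ($D = \left(-2\right) \left(-14618\right) = 29236$)
$g + D = -58 + 29236 = 29178$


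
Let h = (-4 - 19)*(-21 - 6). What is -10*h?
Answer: -6210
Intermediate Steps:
h = 621 (h = -23*(-27) = 621)
-10*h = -10*621 = -6210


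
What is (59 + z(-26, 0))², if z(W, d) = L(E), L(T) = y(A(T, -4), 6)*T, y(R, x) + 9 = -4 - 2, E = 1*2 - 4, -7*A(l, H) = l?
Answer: 7921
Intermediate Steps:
A(l, H) = -l/7
E = -2 (E = 2 - 4 = -2)
y(R, x) = -15 (y(R, x) = -9 + (-4 - 2) = -9 - 6 = -15)
L(T) = -15*T
z(W, d) = 30 (z(W, d) = -15*(-2) = 30)
(59 + z(-26, 0))² = (59 + 30)² = 89² = 7921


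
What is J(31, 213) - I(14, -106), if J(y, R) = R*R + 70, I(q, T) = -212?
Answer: 45651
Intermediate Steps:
J(y, R) = 70 + R² (J(y, R) = R² + 70 = 70 + R²)
J(31, 213) - I(14, -106) = (70 + 213²) - 1*(-212) = (70 + 45369) + 212 = 45439 + 212 = 45651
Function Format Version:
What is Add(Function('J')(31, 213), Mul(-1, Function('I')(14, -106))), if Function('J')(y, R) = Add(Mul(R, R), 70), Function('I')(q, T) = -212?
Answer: 45651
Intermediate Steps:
Function('J')(y, R) = Add(70, Pow(R, 2)) (Function('J')(y, R) = Add(Pow(R, 2), 70) = Add(70, Pow(R, 2)))
Add(Function('J')(31, 213), Mul(-1, Function('I')(14, -106))) = Add(Add(70, Pow(213, 2)), Mul(-1, -212)) = Add(Add(70, 45369), 212) = Add(45439, 212) = 45651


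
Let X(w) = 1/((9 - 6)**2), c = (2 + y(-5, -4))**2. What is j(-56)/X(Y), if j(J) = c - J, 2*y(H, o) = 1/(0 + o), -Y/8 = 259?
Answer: 34281/64 ≈ 535.64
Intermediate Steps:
Y = -2072 (Y = -8*259 = -2072)
y(H, o) = 1/(2*o) (y(H, o) = 1/(2*(0 + o)) = 1/(2*o))
c = 225/64 (c = (2 + (1/2)/(-4))**2 = (2 + (1/2)*(-1/4))**2 = (2 - 1/8)**2 = (15/8)**2 = 225/64 ≈ 3.5156)
j(J) = 225/64 - J
X(w) = 1/9 (X(w) = 1/(3**2) = 1/9)
j(-56)/X(Y) = (225/64 - 1*(-56))/(1/9) = (225/64 + 56)*9 = (3809/64)*9 = 34281/64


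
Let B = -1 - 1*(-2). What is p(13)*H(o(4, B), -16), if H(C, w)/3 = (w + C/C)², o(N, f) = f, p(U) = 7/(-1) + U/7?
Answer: -24300/7 ≈ -3471.4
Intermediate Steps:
p(U) = -7 + U/7 (p(U) = 7*(-1) + U*(⅐) = -7 + U/7)
B = 1 (B = -1 + 2 = 1)
H(C, w) = 3*(1 + w)² (H(C, w) = 3*(w + C/C)² = 3*(w + 1)² = 3*(1 + w)²)
p(13)*H(o(4, B), -16) = (-7 + (⅐)*13)*(3*(1 - 16)²) = (-7 + 13/7)*(3*(-15)²) = -108*225/7 = -36/7*675 = -24300/7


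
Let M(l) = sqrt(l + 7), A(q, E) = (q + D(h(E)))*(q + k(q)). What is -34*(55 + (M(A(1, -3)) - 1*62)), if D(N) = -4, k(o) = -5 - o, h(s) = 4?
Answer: 238 - 34*sqrt(22) ≈ 78.526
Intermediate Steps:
A(q, E) = 20 - 5*q (A(q, E) = (q - 4)*(q + (-5 - q)) = (-4 + q)*(-5) = 20 - 5*q)
M(l) = sqrt(7 + l)
-34*(55 + (M(A(1, -3)) - 1*62)) = -34*(55 + (sqrt(7 + (20 - 5*1)) - 1*62)) = -34*(55 + (sqrt(7 + (20 - 5)) - 62)) = -34*(55 + (sqrt(7 + 15) - 62)) = -34*(55 + (sqrt(22) - 62)) = -34*(55 + (-62 + sqrt(22))) = -34*(-7 + sqrt(22)) = 238 - 34*sqrt(22)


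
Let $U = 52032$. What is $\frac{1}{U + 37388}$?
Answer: $\frac{1}{89420} \approx 1.1183 \cdot 10^{-5}$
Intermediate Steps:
$\frac{1}{U + 37388} = \frac{1}{52032 + 37388} = \frac{1}{89420}$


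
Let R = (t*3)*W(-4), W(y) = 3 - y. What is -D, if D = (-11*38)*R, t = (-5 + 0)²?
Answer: 219450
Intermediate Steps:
t = 25 (t = (-5)² = 25)
R = 525 (R = (25*3)*(3 - 1*(-4)) = 75*(3 + 4) = 75*7 = 525)
D = -219450 (D = -11*38*525 = -418*525 = -219450)
-D = -1*(-219450) = 219450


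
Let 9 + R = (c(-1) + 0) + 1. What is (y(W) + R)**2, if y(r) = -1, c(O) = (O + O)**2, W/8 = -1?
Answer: 25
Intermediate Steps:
W = -8 (W = 8*(-1) = -8)
c(O) = 4*O**2 (c(O) = (2*O)**2 = 4*O**2)
R = -4 (R = -9 + ((4*(-1)**2 + 0) + 1) = -9 + ((4*1 + 0) + 1) = -9 + ((4 + 0) + 1) = -9 + (4 + 1) = -9 + 5 = -4)
(y(W) + R)**2 = (-1 - 4)**2 = (-5)**2 = 25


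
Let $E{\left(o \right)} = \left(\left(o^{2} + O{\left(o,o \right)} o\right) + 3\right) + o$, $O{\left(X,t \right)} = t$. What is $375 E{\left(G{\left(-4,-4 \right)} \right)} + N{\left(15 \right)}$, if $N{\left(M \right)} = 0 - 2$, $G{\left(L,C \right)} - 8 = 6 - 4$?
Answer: $79873$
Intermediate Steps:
$G{\left(L,C \right)} = 10$ ($G{\left(L,C \right)} = 8 + \left(6 - 4\right) = 8 + 2 = 10$)
$E{\left(o \right)} = 3 + o + 2 o^{2}$ ($E{\left(o \right)} = \left(\left(o^{2} + o o\right) + 3\right) + o = \left(\left(o^{2} + o^{2}\right) + 3\right) + o = \left(2 o^{2} + 3\right) + o = \left(3 + 2 o^{2}\right) + o = 3 + o + 2 o^{2}$)
$N{\left(M \right)} = -2$ ($N{\left(M \right)} = 0 - 2 = -2$)
$375 E{\left(G{\left(-4,-4 \right)} \right)} + N{\left(15 \right)} = 375 \left(3 + 10 + 2 \cdot 10^{2}\right) - 2 = 375 \left(3 + 10 + 2 \cdot 100\right) - 2 = 375 \left(3 + 10 + 200\right) - 2 = 375 \cdot 213 - 2 = 79875 - 2 = 79873$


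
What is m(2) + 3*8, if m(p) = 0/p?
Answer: 24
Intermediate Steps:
m(p) = 0
m(2) + 3*8 = 0 + 3*8 = 0 + 24 = 24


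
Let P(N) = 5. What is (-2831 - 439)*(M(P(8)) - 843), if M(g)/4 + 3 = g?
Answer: 2730450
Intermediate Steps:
M(g) = -12 + 4*g
(-2831 - 439)*(M(P(8)) - 843) = (-2831 - 439)*((-12 + 4*5) - 843) = -3270*((-12 + 20) - 843) = -3270*(8 - 843) = -3270*(-835) = 2730450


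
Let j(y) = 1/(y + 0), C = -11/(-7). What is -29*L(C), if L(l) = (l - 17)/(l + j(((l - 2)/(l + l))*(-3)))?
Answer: 28188/253 ≈ 111.42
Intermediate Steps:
C = 11/7 (C = -11*(-⅐) = 11/7 ≈ 1.5714)
j(y) = 1/y
L(l) = (-17 + l)/(l - 2*l/(3*(-2 + l))) (L(l) = (l - 17)/(l + 1/(((l - 2)/(l + l))*(-3))) = (-17 + l)/(l + 1/(((-2 + l)/((2*l)))*(-3))) = (-17 + l)/(l + 1/(((-2 + l)*(1/(2*l)))*(-3))) = (-17 + l)/(l + 1/(((-2 + l)/(2*l))*(-3))) = (-17 + l)/(l + 1/(-3*(-2 + l)/(2*l))) = (-17 + l)/(l - 2*l/(3*(-2 + l))))
-29*L(C) = -87*(-17 + 11/7)*(-2 + 11/7)/(11/7*(-8 + 3*(11/7))) = -87*7*(-108)*(-3)/(11*(-8 + 33/7)*7*7) = -87*7*(-108)*(-3)/(11*(-23/7)*7*7) = -87*7*(-7)*(-108)*(-3)/(11*23*7*7) = -29*(-972/253) = 28188/253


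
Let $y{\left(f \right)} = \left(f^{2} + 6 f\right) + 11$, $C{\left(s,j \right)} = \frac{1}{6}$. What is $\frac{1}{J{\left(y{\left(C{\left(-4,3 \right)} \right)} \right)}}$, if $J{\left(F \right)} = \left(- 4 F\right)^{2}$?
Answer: $\frac{81}{187489} \approx 0.00043203$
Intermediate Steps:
$C{\left(s,j \right)} = \frac{1}{6}$
$y{\left(f \right)} = 11 + f^{2} + 6 f$
$J{\left(F \right)} = 16 F^{2}$
$\frac{1}{J{\left(y{\left(C{\left(-4,3 \right)} \right)} \right)}} = \frac{1}{16 \left(11 + \left(\frac{1}{6}\right)^{2} + 6 \cdot \frac{1}{6}\right)^{2}} = \frac{1}{16 \left(11 + \frac{1}{36} + 1\right)^{2}} = \frac{1}{16 \left(\frac{433}{36}\right)^{2}} = \frac{1}{16 \cdot \frac{187489}{1296}} = \frac{1}{\frac{187489}{81}} = \frac{81}{187489}$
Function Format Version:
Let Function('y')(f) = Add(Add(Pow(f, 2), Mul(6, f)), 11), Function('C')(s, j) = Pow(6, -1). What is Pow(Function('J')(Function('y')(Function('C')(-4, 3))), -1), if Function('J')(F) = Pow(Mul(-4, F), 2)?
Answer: Rational(81, 187489) ≈ 0.00043203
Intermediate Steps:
Function('C')(s, j) = Rational(1, 6)
Function('y')(f) = Add(11, Pow(f, 2), Mul(6, f))
Function('J')(F) = Mul(16, Pow(F, 2))
Pow(Function('J')(Function('y')(Function('C')(-4, 3))), -1) = Pow(Mul(16, Pow(Add(11, Pow(Rational(1, 6), 2), Mul(6, Rational(1, 6))), 2)), -1) = Pow(Mul(16, Pow(Add(11, Rational(1, 36), 1), 2)), -1) = Pow(Mul(16, Pow(Rational(433, 36), 2)), -1) = Pow(Mul(16, Rational(187489, 1296)), -1) = Pow(Rational(187489, 81), -1) = Rational(81, 187489)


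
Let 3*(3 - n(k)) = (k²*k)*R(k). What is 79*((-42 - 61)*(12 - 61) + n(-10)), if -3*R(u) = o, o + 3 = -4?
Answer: 4143550/9 ≈ 4.6039e+5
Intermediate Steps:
o = -7 (o = -3 - 4 = -7)
R(u) = 7/3 (R(u) = -⅓*(-7) = 7/3)
n(k) = 3 - 7*k³/9 (n(k) = 3 - k²*k*7/(3*3) = 3 - k³*7/(3*3) = 3 - 7*k³/9)
79*((-42 - 61)*(12 - 61) + n(-10)) = 79*((-42 - 61)*(12 - 61) + (3 - 7/9*(-10)³)) = 79*(-103*(-49) + (3 - 7/9*(-1000))) = 79*(5047 + (3 + 7000/9)) = 79*(5047 + 7027/9) = 79*(52450/9) = 4143550/9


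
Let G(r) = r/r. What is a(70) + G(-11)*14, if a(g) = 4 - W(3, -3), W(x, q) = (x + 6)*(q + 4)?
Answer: 9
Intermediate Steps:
W(x, q) = (4 + q)*(6 + x) (W(x, q) = (6 + x)*(4 + q) = (4 + q)*(6 + x))
G(r) = 1
a(g) = -5 (a(g) = 4 - (24 + 4*3 + 6*(-3) - 3*3) = 4 - (24 + 12 - 18 - 9) = 4 - 1*9 = 4 - 9 = -5)
a(70) + G(-11)*14 = -5 + 1*14 = -5 + 14 = 9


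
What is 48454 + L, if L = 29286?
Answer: 77740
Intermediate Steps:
48454 + L = 48454 + 29286 = 77740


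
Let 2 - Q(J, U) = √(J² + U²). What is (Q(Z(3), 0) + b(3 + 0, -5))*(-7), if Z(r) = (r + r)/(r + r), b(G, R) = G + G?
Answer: -49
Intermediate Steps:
b(G, R) = 2*G
Z(r) = 1 (Z(r) = (2*r)/((2*r)) = (2*r)*(1/(2*r)) = 1)
Q(J, U) = 2 - √(J² + U²)
(Q(Z(3), 0) + b(3 + 0, -5))*(-7) = ((2 - √(1² + 0²)) + 2*(3 + 0))*(-7) = ((2 - √(1 + 0)) + 2*3)*(-7) = ((2 - √1) + 6)*(-7) = ((2 - 1*1) + 6)*(-7) = ((2 - 1) + 6)*(-7) = (1 + 6)*(-7) = 7*(-7) = -49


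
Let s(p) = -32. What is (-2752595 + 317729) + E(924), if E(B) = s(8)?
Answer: -2434898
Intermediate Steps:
E(B) = -32
(-2752595 + 317729) + E(924) = (-2752595 + 317729) - 32 = -2434866 - 32 = -2434898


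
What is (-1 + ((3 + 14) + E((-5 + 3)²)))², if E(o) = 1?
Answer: 289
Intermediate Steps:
(-1 + ((3 + 14) + E((-5 + 3)²)))² = (-1 + ((3 + 14) + 1))² = (-1 + (17 + 1))² = (-1 + 18)² = 17² = 289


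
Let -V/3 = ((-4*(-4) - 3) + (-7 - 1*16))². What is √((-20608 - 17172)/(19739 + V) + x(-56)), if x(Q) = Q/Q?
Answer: I*√356530699/19439 ≈ 0.97135*I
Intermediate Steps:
x(Q) = 1
V = -300 (V = -3*((-4*(-4) - 3) + (-7 - 1*16))² = -3*((16 - 3) + (-7 - 16))² = -3*(13 - 23)² = -3*(-10)² = -3*100 = -300)
√((-20608 - 17172)/(19739 + V) + x(-56)) = √((-20608 - 17172)/(19739 - 300) + 1) = √(-37780/19439 + 1) = √(-18341/19439) = I*√356530699/19439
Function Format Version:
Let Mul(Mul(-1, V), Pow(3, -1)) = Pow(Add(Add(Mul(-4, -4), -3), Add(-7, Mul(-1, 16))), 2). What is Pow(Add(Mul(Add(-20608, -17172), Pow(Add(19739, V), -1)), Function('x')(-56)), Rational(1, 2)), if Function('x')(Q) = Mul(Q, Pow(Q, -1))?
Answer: Mul(Rational(1, 19439), I, Pow(356530699, Rational(1, 2))) ≈ Mul(0.97135, I)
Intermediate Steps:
Function('x')(Q) = 1
V = -300 (V = Mul(-3, Pow(Add(Add(Mul(-4, -4), -3), Add(-7, Mul(-1, 16))), 2)) = Mul(-3, Pow(Add(Add(16, -3), Add(-7, -16)), 2)) = Mul(-3, Pow(Add(13, -23), 2)) = Mul(-3, Pow(-10, 2)) = Mul(-3, 100) = -300)
Pow(Add(Mul(Add(-20608, -17172), Pow(Add(19739, V), -1)), Function('x')(-56)), Rational(1, 2)) = Pow(Add(Mul(Add(-20608, -17172), Pow(Add(19739, -300), -1)), 1), Rational(1, 2)) = Pow(Add(Mul(-37780, Pow(19439, -1)), 1), Rational(1, 2)) = Pow(Add(Mul(-37780, Rational(1, 19439)), 1), Rational(1, 2)) = Pow(Add(Rational(-37780, 19439), 1), Rational(1, 2)) = Pow(Rational(-18341, 19439), Rational(1, 2)) = Mul(Rational(1, 19439), I, Pow(356530699, Rational(1, 2)))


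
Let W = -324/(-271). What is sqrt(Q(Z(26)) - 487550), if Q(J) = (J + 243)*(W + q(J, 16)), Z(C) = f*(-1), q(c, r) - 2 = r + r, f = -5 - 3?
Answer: 6*I*sqrt(976593757)/271 ≈ 691.89*I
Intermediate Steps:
f = -8
q(c, r) = 2 + 2*r (q(c, r) = 2 + (r + r) = 2 + 2*r)
W = 324/271 (W = -324*(-1/271) = 324/271 ≈ 1.1956)
Z(C) = 8 (Z(C) = -8*(-1) = 8)
Q(J) = 2317734/271 + 9538*J/271 (Q(J) = (J + 243)*(324/271 + (2 + 2*16)) = (243 + J)*(324/271 + (2 + 32)) = (243 + J)*(324/271 + 34) = (243 + J)*(9538/271) = 2317734/271 + 9538*J/271)
sqrt(Q(Z(26)) - 487550) = sqrt((2317734/271 + (9538/271)*8) - 487550) = sqrt((2317734/271 + 76304/271) - 487550) = sqrt(2394038/271 - 487550) = sqrt(-129732012/271) = 6*I*sqrt(976593757)/271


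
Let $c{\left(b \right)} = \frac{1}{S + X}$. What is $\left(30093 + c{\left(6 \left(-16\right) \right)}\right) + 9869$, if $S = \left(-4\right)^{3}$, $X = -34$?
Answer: $\frac{3916275}{98} \approx 39962.0$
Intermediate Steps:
$S = -64$
$c{\left(b \right)} = - \frac{1}{98}$ ($c{\left(b \right)} = \frac{1}{-64 - 34} = \frac{1}{-98} = - \frac{1}{98}$)
$\left(30093 + c{\left(6 \left(-16\right) \right)}\right) + 9869 = \left(30093 - \frac{1}{98}\right) + 9869 = \frac{2949113}{98} + 9869 = \frac{3916275}{98}$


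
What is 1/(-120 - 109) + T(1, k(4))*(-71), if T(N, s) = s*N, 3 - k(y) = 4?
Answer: 16258/229 ≈ 70.996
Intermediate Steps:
k(y) = -1 (k(y) = 3 - 1*4 = 3 - 4 = -1)
T(N, s) = N*s
1/(-120 - 109) + T(1, k(4))*(-71) = 1/(-120 - 109) + (1*(-1))*(-71) = 1/(-229) - 1*(-71) = -1/229 + 71 = 16258/229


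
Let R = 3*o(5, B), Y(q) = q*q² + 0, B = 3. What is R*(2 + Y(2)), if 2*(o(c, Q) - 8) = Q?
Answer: 285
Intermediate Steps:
o(c, Q) = 8 + Q/2
Y(q) = q³ (Y(q) = q³ + 0 = q³)
R = 57/2 (R = 3*(8 + (½)*3) = 3*(8 + 3/2) = 3*(19/2) = 57/2 ≈ 28.500)
R*(2 + Y(2)) = 57*(2 + 2³)/2 = 57*(2 + 8)/2 = (57/2)*10 = 285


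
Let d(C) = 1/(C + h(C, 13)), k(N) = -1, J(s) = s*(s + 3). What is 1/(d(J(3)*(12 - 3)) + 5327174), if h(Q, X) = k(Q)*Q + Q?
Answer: 162/863002189 ≈ 1.8772e-7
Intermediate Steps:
J(s) = s*(3 + s)
h(Q, X) = 0 (h(Q, X) = -Q + Q = 0)
d(C) = 1/C (d(C) = 1/(C + 0) = 1/C)
1/(d(J(3)*(12 - 3)) + 5327174) = 1/(1/((3*(3 + 3))*(12 - 3)) + 5327174) = 1/(1/((3*6)*9) + 5327174) = 1/(1/(18*9) + 5327174) = 1/(1/162 + 5327174) = 1/(863002189/162) = 162/863002189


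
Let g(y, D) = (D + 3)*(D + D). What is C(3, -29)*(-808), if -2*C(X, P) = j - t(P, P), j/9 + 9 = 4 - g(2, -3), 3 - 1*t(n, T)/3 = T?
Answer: -56964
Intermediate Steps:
t(n, T) = 9 - 3*T
g(y, D) = 2*D*(3 + D) (g(y, D) = (3 + D)*(2*D) = 2*D*(3 + D))
j = -45 (j = -81 + 9*(4 - 2*(-3)*(3 - 3)) = -81 + 9*(4 - 2*(-3)*0) = -81 + 9*(4 - 1*0) = -81 + 9*(4 + 0) = -81 + 9*4 = -81 + 36 = -45)
C(X, P) = 27 - 3*P/2 (C(X, P) = -(-45 - (9 - 3*P))/2 = -(-45 + (-9 + 3*P))/2 = -(-54 + 3*P)/2 = 27 - 3*P/2)
C(3, -29)*(-808) = (27 - 3/2*(-29))*(-808) = (27 + 87/2)*(-808) = (141/2)*(-808) = -56964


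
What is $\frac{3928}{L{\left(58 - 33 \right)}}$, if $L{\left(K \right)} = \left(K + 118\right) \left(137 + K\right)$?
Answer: $\frac{1964}{11583} \approx 0.16956$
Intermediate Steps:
$L{\left(K \right)} = \left(118 + K\right) \left(137 + K\right)$
$\frac{3928}{L{\left(58 - 33 \right)}} = \frac{3928}{16166 + \left(58 - 33\right)^{2} + 255 \left(58 - 33\right)} = \frac{3928}{16166 + 25^{2} + 255 \cdot 25} = \frac{3928}{16166 + 625 + 6375} = \frac{3928}{23166} = 3928 \cdot \frac{1}{23166} = \frac{1964}{11583}$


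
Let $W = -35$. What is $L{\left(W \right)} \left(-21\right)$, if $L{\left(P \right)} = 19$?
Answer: $-399$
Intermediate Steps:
$L{\left(W \right)} \left(-21\right) = 19 \left(-21\right) = -399$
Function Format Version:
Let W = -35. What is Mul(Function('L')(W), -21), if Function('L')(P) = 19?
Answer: -399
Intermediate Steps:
Mul(Function('L')(W), -21) = Mul(19, -21) = -399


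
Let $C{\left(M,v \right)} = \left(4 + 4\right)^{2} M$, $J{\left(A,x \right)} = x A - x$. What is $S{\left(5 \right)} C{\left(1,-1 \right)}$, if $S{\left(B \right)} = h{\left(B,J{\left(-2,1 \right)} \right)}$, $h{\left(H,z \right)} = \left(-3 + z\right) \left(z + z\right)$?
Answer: $2304$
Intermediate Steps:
$J{\left(A,x \right)} = - x + A x$ ($J{\left(A,x \right)} = A x - x = - x + A x$)
$h{\left(H,z \right)} = 2 z \left(-3 + z\right)$ ($h{\left(H,z \right)} = \left(-3 + z\right) 2 z = 2 z \left(-3 + z\right)$)
$S{\left(B \right)} = 36$ ($S{\left(B \right)} = 2 \cdot 1 \left(-1 - 2\right) \left(-3 + 1 \left(-1 - 2\right)\right) = 2 \cdot 1 \left(-3\right) \left(-3 + 1 \left(-3\right)\right) = 2 \left(-3\right) \left(-3 - 3\right) = 2 \left(-3\right) \left(-6\right) = 36$)
$C{\left(M,v \right)} = 64 M$ ($C{\left(M,v \right)} = 8^{2} M = 64 M$)
$S{\left(5 \right)} C{\left(1,-1 \right)} = 36 \cdot 64 \cdot 1 = 36 \cdot 64 = 2304$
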